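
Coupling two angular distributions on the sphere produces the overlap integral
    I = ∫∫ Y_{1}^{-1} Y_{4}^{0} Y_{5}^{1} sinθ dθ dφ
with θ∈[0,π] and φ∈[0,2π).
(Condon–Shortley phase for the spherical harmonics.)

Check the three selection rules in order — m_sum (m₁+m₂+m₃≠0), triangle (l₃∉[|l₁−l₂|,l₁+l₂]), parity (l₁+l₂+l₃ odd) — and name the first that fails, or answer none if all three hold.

Σmᵢ = 0  ✓
l₃∈[|l₁−l₂|,l₁+l₂]=[3,5], have l₃=5  ✓
Σlᵢ = 10 ⇒ even  ✓

none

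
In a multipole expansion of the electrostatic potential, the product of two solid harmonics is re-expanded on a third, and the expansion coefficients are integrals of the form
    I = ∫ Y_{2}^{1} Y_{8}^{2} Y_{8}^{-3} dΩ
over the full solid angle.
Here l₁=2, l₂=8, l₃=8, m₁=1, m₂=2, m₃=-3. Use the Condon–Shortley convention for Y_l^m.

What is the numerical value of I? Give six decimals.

Checks pass: Σm=0; 18 even; l₃=8∈[6,10].
(2·2+1)(2·8+1)(2·8+1) = 1445
Δ: 2! 2! 14! / 19! → 1/348840
sum: t=0:+1/116121600 t=1:−1/25401600 t=2:+1/116121600 = -1/45158400
3j²(2 8 8; 0 0 0) = Δ·Π!·Σ² = 24/1615  (sign -1)
sum: t=0:+1/174182400 t=1:−1/87091200 = -1/174182400
3j²(2 8 8; 1 2 -3) = Δ·Π!·Σ² = 55/7752  (sign +1)
combine: 4πI² = 1445·24/1615·55/7752 = 55/361
take √, sign -1: I = -0.11010900

-0.110109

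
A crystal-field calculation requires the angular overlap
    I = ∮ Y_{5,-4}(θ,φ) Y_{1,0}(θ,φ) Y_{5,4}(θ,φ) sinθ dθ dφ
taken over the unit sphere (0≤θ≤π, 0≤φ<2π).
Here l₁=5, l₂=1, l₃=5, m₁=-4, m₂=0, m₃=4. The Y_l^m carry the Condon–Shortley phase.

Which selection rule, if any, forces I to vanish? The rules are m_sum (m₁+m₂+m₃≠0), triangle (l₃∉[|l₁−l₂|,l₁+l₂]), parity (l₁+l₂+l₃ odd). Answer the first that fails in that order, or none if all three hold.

azimuthal sum: -4 + 0 + 4 = 0  ✓
4 ≤ 5 ≤ 6 (triangle on l)  ✓
L = 5 + 1 + 5 = 11 (odd)  ✗

parity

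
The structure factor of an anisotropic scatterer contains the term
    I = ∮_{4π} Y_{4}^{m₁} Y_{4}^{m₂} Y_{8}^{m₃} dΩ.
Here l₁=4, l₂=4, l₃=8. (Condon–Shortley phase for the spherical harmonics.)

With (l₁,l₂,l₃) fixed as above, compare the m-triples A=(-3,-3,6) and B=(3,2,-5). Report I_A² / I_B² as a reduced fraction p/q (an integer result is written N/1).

Shared (l₁,l₂,l₃)=(4,4,8): N and (l;000)² cancel in I_A²/I_B².
A: Δ = 0!·8!·8!/17! = 1/218790; Racah Σ t=0..0: t=0:+1/25401600 = 1/25401600; ⇒ 3j(4 4 8; -3 -3 6)² = 8/255, sgn +1
B: Δ = 0!·8!·8!/17! = 1/218790; Racah Σ t=0..0: t=0:+1/7257600 = 1/7257600; ⇒ 3j(4 4 8; 3 2 -5)² = 2/85, sgn -1
I_A²/I_B² = (8/255)/(2/85) = 4/3

4/3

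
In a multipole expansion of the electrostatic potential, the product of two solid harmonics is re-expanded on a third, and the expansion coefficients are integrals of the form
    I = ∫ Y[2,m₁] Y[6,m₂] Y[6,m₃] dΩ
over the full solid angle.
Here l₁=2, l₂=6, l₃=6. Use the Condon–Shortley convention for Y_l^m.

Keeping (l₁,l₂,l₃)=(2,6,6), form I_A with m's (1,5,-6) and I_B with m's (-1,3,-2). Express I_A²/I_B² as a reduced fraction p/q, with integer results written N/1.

l's match ⇒ only the (l;m) 3-j factors differ between A and B.
A: triangle coeff Δ(2,6,6) = 1/90090; Σ_t [1,1]: t=1:−1/7257600 = -1/7257600; (3j)²=11/455 [(2 6 6; 1 5 -6)], sign=-1
B: triangle coeff Δ(2,6,6) = 1/90090; Σ_t [1,2]: t=1:−1/161280 t=2:+1/60480 = 1/96768; (3j)²=15/1001 [(2 6 6; -1 3 -2)], sign=+1
I_A²/I_B² = (11/455)/(15/1001) = 121/75

121/75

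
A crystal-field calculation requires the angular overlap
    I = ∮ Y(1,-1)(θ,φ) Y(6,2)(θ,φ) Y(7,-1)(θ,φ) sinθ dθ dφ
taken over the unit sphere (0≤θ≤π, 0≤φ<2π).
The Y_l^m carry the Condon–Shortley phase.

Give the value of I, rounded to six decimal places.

Checks pass: Σm=0; 14 even; l₃=7∈[5,7].
(2·1+1)(2·6+1)(2·7+1) = 585
Δ: 0! 2! 12! / 15! → 1/1365
sum: t=0:+1/518400 = 1/518400
3j²(1 6 7; 0 0 0) = Δ·Π!·Σ² = 7/195  (sign -1)
sum: t=0:+1/1935360 = 1/1935360
3j²(1 6 7; -1 2 -1) = Δ·Π!·Σ² = 1/91  (sign +1)
combine: 4πI² = 585·7/195·1/91 = 3/13
take √, sign -1: I = -0.13551395

-0.135514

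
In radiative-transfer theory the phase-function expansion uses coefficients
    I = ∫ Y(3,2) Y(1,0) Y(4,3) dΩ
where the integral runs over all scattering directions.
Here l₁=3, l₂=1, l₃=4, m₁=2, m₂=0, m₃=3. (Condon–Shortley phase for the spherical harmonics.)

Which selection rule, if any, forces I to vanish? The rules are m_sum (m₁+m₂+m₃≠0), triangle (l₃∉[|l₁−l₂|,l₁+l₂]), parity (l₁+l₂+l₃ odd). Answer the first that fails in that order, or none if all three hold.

m_sum

m₁+m₂+m₃ = 2 + 0 + 3 = 5  ✗
triangle: |3−1|=2 ≤ l₃=4 ≤ 3+1=4
parity: l₁+l₂+l₃ = 8 is even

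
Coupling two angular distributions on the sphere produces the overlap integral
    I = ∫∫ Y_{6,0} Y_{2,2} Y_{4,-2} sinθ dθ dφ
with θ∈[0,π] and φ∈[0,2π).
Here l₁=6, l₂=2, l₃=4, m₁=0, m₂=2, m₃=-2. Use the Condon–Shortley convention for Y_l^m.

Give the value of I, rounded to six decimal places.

0.061597

Checks pass: Σm=0; 12 even; l₃=4∈[4,8].
(2·6+1)(2·2+1)(2·4+1) = 585
Δ: 4! 8! 0! / 13! → 1/6435
sum: t=2:+1/2304 = 1/2304
3j²(6 2 4; 0 0 0) = Δ·Π!·Σ² = 5/143  (sign +1)
sum: t=4:+1/34560 = 1/34560
3j²(6 2 4; 0 2 -2) = Δ·Π!·Σ² = 1/429  (sign +1)
combine: 4πI² = 585·5/143·1/429 = 75/1573
take √, sign +1: I = 0.06159725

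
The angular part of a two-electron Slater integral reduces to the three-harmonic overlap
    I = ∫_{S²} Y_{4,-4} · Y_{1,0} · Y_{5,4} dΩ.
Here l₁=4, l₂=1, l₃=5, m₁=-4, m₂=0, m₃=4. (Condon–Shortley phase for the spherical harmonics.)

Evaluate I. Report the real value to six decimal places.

m-sum 0 ✓  L=10 even ✓  3≤5≤5 ✓
Π(2lᵢ+1) = 9×3×11 = 297
triangle coeff Δ(4,1,5) = 1/495
Σ_t [0,0]: t=0:+1/576 = 1/576
(3j)²=5/99 [(4 1 5; 0 0 0)], sign=-1
Σ_t [0,0]: t=0:+1/40320 = 1/40320
(3j)²=1/55 [(4 1 5; -4 0 4)], sign=-1
⇒ 4πI² = 3/11
I = (+1)√(3/11/(4π)) = 0.14731920

0.147319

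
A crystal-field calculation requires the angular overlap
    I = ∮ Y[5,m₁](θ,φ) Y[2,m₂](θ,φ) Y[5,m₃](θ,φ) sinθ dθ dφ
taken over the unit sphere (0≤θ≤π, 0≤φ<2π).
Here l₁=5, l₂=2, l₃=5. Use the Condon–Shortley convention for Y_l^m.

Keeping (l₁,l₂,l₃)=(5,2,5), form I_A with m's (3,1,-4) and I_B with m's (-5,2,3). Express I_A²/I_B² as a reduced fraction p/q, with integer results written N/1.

Same 5,2,5: normalisation and zero-m 3j drop out of the ratio.
A: Δ: 2! 8! 2! / 13! → 1/38610; sum: t=1:−1/10080 t=2:+1/80640 = -1/11520; 3j²(5 2 5; 3 1 -4) = Δ·Π!·Σ² = 49/1430  (sign +1)
B: Δ: 2! 8! 2! / 13! → 1/38610; sum: t=2:+1/161280 = 1/161280; 3j²(5 2 5; -5 2 3) = Δ·Π!·Σ² = 1/143  (sign +1)
I_A²/I_B² = (49/1430)/(1/143) = 49/10

49/10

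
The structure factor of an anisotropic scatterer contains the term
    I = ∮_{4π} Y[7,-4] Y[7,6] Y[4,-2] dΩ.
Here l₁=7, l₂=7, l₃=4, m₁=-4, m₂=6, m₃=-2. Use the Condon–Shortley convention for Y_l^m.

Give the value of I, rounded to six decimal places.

0.160865

Checks pass: Σm=0; 18 even; l₃=4∈[0,14].
(2·7+1)(2·7+1)(2·4+1) = 2025
Δ: 10! 4! 4! / 19! → 1/58198140
sum: t=3:−1/17418240 t=4:+1/622080 t=5:−1/230400 t=6:+1/622080 t=7:−1/17418240 = -1/806400
3j²(7 7 4; 0 0 0) = Δ·Π!·Σ² = 2268/230945  (sign -1)
sum: t=9:−1/34836480 t=10:+1/130636800 = -11/522547200
3j²(7 7 4; -4 6 -2) = Δ·Π!·Σ² = 1331/81396  (sign -1)
combine: 4πI² = 2025·2268/230945·1331/81396 = 441045/1356277
take √, sign +1: I = 0.16086528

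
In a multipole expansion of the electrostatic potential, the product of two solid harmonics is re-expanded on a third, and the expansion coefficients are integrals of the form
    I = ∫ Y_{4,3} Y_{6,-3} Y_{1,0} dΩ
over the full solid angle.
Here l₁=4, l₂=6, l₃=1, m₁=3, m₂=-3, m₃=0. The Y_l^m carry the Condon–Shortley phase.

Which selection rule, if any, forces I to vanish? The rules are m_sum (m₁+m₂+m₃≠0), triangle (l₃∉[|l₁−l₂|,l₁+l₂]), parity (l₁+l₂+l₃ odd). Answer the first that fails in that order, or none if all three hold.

triangle

Σmᵢ = 0  ✓
l₃∈[|l₁−l₂|,l₁+l₂]=[2,10], have l₃=1  ✗
Σlᵢ = 11 ⇒ odd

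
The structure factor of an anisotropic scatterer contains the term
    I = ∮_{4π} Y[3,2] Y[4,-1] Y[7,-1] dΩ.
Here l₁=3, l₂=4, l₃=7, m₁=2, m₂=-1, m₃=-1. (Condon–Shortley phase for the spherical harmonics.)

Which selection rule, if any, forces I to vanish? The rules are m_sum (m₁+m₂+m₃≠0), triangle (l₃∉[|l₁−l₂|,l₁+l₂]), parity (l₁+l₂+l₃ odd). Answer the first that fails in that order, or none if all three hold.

Σmᵢ = 0  ✓
l₃∈[|l₁−l₂|,l₁+l₂]=[1,7], have l₃=7  ✓
Σlᵢ = 14 ⇒ even  ✓

none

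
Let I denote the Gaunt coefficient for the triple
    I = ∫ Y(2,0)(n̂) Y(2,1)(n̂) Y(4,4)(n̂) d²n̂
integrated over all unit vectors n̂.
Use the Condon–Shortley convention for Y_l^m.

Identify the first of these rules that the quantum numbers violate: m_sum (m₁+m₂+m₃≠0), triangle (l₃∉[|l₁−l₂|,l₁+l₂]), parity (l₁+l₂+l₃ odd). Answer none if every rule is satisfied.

m₁+m₂+m₃ = 0 + 1 + 4 = 5  ✗
triangle: |2−2|=0 ≤ l₃=4 ≤ 2+2=4
parity: l₁+l₂+l₃ = 8 is even

m_sum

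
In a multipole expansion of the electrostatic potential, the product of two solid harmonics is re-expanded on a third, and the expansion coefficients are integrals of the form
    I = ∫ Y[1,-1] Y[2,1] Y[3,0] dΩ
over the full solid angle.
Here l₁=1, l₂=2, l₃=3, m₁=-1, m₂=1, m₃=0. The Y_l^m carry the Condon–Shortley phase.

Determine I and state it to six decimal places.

Rules hold: Σm=0, L=6 even, 1≤3≤3.
N = 3·5·7 = 105
Δ = 0!·2!·4!/7! = 1/105
Racah Σ t=0..0: t=0:+1/4 = 1/4
⇒ 3j(1 2 3; 0 0 0)² = 3/35, sgn -1
Racah Σ t=0..0: t=0:+1/12 = 1/12
⇒ 3j(1 2 3; -1 1 0)² = 1/35, sgn -1
4πI² = N·(3j₀)²·(3jₘ)² = 9/35
I = +1·√(0.257143/4π) = 0.14304817

0.143048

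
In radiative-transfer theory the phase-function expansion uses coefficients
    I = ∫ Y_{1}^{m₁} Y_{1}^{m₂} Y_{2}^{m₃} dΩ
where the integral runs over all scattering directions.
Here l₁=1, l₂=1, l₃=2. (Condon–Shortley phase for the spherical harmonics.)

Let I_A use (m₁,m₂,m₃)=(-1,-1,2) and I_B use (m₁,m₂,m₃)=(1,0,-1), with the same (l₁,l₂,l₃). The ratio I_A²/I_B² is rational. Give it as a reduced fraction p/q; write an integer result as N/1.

2/1

Same 1,1,2: normalisation and zero-m 3j drop out of the ratio.
A: Δ: 0! 2! 2! / 5! → 1/30; sum: t=0:+1/4 = 1/4; 3j²(1 1 2; -1 -1 2) = Δ·Π!·Σ² = 1/5  (sign +1)
B: Δ: 0! 2! 2! / 5! → 1/30; sum: t=0:+1/2 = 1/2; 3j²(1 1 2; 1 0 -1) = Δ·Π!·Σ² = 1/10  (sign -1)
I_A²/I_B² = (1/5)/(1/10) = 2/1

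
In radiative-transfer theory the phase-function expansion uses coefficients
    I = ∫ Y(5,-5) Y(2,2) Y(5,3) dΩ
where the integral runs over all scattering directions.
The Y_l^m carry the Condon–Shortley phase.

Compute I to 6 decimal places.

m-sum 0 ✓  L=12 even ✓  3≤5≤7 ✓
Π(2lᵢ+1) = 11×5×11 = 605
triangle coeff Δ(5,2,5) = 1/38610
Σ_t [0,2]: t=0:+1/2880 t=1:−1/576 t=2:+1/2880 = -1/960
(3j)²=10/429 [(5 2 5; 0 0 0)], sign=+1
Σ_t [2,2]: t=2:+1/161280 = 1/161280
(3j)²=1/143 [(5 2 5; -5 2 3)], sign=+1
⇒ 4πI² = 50/507
I = (+1)√(50/507/(4π)) = 0.08858824

0.088588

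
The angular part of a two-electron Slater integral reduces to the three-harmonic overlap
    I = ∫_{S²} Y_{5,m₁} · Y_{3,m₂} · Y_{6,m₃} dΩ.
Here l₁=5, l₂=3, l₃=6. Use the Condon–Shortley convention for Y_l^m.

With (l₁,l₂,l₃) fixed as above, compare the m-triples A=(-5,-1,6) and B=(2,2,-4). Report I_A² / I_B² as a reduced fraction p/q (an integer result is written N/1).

Shared (l₁,l₂,l₃)=(5,3,6): N and (l;000)² cancel in I_A²/I_B².
A: Δ = 2!·8!·4!/15! = 1/675675; Racah Σ t=2..2: t=2:+1/1935360 = 1/1935360; ⇒ 3j(5 3 6; -5 -1 6)² = 3/91, sgn +1
B: Δ = 2!·8!·4!/15! = 1/675675; Racah Σ t=1..2: t=1:−1/34560 t=2:+1/60480 = -1/80640; ⇒ 3j(5 3 6; 2 2 -4)² = 6/1001, sgn -1
I_A²/I_B² = (3/91)/(6/1001) = 11/2

11/2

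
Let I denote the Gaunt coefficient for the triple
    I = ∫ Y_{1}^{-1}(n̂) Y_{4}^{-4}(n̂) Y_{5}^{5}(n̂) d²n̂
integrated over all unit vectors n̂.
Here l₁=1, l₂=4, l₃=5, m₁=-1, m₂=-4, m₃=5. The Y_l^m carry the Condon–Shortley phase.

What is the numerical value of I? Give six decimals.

-0.329416

Rules hold: Σm=0, L=10 even, 3≤5≤5.
N = 3·9·11 = 297
Δ = 0!·2!·8!/11! = 1/495
Racah Σ t=0..0: t=0:+1/576 = 1/576
⇒ 3j(1 4 5; 0 0 0)² = 5/99, sgn -1
Racah Σ t=0..0: t=0:+1/80640 = 1/80640
⇒ 3j(1 4 5; -1 -4 5)² = 1/11, sgn +1
4πI² = N·(3j₀)²·(3jₘ)² = 15/11
I = -1·√(1.36364/4π) = -0.32941575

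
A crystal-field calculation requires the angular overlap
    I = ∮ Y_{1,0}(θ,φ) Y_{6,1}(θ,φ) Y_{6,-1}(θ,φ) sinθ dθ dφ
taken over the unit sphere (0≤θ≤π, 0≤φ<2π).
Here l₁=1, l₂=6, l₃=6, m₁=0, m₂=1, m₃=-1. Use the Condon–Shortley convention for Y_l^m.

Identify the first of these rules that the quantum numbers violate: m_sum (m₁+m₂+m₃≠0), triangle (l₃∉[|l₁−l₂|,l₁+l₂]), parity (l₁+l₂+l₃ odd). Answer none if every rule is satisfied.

parity

Σmᵢ = 0  ✓
l₃∈[|l₁−l₂|,l₁+l₂]=[5,7], have l₃=6  ✓
Σlᵢ = 13 ⇒ odd  ✗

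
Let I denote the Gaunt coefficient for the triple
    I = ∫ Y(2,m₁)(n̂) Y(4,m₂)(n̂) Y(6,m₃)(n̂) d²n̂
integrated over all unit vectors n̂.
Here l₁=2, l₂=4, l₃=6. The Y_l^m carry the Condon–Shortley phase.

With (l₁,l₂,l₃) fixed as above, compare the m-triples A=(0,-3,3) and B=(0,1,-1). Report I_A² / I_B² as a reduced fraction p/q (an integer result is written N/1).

Shared (l₁,l₂,l₃)=(2,4,6): N and (l;000)² cancel in I_A²/I_B².
A: Δ = 0!·4!·8!/13! = 1/6435; Racah Σ t=0..0: t=0:+1/20160 = 1/20160; ⇒ 3j(2 4 6; 0 -3 3)² = 12/715, sgn -1
B: Δ = 0!·4!·8!/13! = 1/6435; Racah Σ t=0..0: t=0:+1/2880 = 1/2880; ⇒ 3j(2 4 6; 0 1 -1)² = 14/429, sgn -1
I_A²/I_B² = (12/715)/(14/429) = 18/35

18/35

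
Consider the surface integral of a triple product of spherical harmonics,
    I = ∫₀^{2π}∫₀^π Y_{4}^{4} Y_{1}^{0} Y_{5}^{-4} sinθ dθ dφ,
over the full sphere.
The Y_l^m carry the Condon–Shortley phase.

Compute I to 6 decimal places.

0.147319

m-sum 0 ✓  L=10 even ✓  3≤5≤5 ✓
Π(2lᵢ+1) = 9×3×11 = 297
triangle coeff Δ(4,1,5) = 1/495
Σ_t [0,0]: t=0:+1/576 = 1/576
(3j)²=5/99 [(4 1 5; 0 0 0)], sign=-1
Σ_t [0,0]: t=0:+1/40320 = 1/40320
(3j)²=1/55 [(4 1 5; 4 0 -4)], sign=-1
⇒ 4πI² = 3/11
I = (+1)√(3/11/(4π)) = 0.14731920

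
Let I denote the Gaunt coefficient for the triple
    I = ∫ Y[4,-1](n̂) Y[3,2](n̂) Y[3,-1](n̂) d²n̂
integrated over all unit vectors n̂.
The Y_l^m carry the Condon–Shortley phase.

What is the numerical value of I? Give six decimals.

m-sum 0 ✓  L=10 even ✓  1≤3≤7 ✓
Π(2lᵢ+1) = 9×7×7 = 441
triangle coeff Δ(4,3,3) = 1/34650
Σ_t [1,3]: t=1:−1/72 t=2:+1/16 t=3:−1/72 = 5/144
(3j)²=2/77 [(4 3 3; 0 0 0)], sign=-1
Σ_t [3,4]: t=3:−1/48 t=4:+1/144 = -1/72
(3j)²=16/693 [(4 3 3; -1 2 -1)], sign=-1
⇒ 4πI² = 32/121
I = (+1)√(32/121/(4π)) = 0.14506992

0.145070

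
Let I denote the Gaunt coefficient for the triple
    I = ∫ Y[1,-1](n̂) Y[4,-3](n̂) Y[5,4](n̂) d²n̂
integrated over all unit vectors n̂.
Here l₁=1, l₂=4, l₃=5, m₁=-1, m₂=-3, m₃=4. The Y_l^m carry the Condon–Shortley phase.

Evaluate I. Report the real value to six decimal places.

0.294638

m-sum 0 ✓  L=10 even ✓  3≤5≤5 ✓
Π(2lᵢ+1) = 3×9×11 = 297
triangle coeff Δ(1,4,5) = 1/495
Σ_t [0,0]: t=0:+1/576 = 1/576
(3j)²=5/99 [(1 4 5; 0 0 0)], sign=-1
Σ_t [0,0]: t=0:+1/10080 = 1/10080
(3j)²=4/55 [(1 4 5; -1 -3 4)], sign=-1
⇒ 4πI² = 12/11
I = (+1)√(12/11/(4π)) = 0.29463840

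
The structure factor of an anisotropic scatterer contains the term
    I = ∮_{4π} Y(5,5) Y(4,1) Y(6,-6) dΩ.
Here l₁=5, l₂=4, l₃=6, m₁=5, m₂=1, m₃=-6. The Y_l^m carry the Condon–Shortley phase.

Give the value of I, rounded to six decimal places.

0.000000

Σlᵢ=15 odd — θ-integrand is odd under cosθ→−cosθ; I=0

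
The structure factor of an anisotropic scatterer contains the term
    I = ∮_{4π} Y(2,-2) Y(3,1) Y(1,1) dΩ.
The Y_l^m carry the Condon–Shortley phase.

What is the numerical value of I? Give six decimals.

Rules hold: Σm=0, L=6 even, 1≤1≤5.
N = 5·7·3 = 105
Δ = 4!·0!·2!/7! = 1/105
Racah Σ t=2..2: t=2:+1/4 = 1/4
⇒ 3j(2 3 1; 0 0 0)² = 3/35, sgn -1
Racah Σ t=4..4: t=4:+1/48 = 1/48
⇒ 3j(2 3 1; -2 1 1)² = 1/105, sgn +1
4πI² = N·(3j₀)²·(3jₘ)² = 3/35
I = -1·√(0.0857143/4π) = -0.08258890

-0.082589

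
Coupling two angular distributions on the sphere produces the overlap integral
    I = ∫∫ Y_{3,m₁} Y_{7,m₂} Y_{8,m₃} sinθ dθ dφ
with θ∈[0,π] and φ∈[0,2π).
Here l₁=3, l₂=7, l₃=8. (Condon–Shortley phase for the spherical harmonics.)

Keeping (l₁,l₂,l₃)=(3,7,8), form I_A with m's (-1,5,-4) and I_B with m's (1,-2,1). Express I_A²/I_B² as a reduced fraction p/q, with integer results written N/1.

l's match ⇒ only the (l;m) 3-j factors differ between A and B.
A: triangle coeff Δ(3,7,8) = 1/5290740; Σ_t [0,2]: t=0:+1/22992076800 t=1:−1/239500800 t=2:+1/58060800 = 43/3284582400; (3j)²=12943/755820 [(3 7 8; -1 5 -4)], sign=+1
B: triangle coeff Δ(3,7,8) = 1/5290740; Σ_t [0,2]: t=0:+1/4838400 t=1:−1/5806080 t=2:+1/104509440 = 23/522547200; (3j)²=529/377910 [(3 7 8; 1 -2 1)], sign=-1
I_A²/I_B² = (12943/755820)/(529/377910) = 12943/1058

12943/1058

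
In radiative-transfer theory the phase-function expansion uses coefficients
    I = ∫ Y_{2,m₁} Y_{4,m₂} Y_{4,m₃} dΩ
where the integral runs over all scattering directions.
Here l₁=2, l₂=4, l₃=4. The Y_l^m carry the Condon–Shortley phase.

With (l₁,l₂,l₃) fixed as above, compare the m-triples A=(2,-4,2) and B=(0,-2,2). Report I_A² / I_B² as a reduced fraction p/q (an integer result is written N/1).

Same 2,4,4: normalisation and zero-m 3j drop out of the ratio.
A: Δ: 2! 2! 6! / 11! → 1/13860; sum: t=0:+1/2880 = 1/2880; 3j²(2 4 4; 2 -4 2) = Δ·Π!·Σ² = 2/165  (sign +1)
B: Δ: 2! 2! 6! / 11! → 1/13860; sum: t=0:+1/192 t=1:−1/120 t=2:+1/2880 = -1/360; 3j²(2 4 4; 0 -2 2) = Δ·Π!·Σ² = 16/3465  (sign -1)
I_A²/I_B² = (2/165)/(16/3465) = 21/8

21/8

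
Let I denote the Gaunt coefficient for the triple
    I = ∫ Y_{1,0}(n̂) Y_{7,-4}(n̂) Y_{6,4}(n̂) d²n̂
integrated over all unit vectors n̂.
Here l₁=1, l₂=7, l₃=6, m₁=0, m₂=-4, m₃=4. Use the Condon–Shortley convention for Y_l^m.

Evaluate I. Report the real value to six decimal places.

m-sum 0 ✓  L=14 even ✓  6≤6≤8 ✓
Π(2lᵢ+1) = 3×15×13 = 585
triangle coeff Δ(1,7,6) = 1/1365
Σ_t [1,1]: t=1:−1/518400 = -1/518400
(3j)²=7/195 [(1 7 6; 0 0 0)], sign=-1
Σ_t [1,1]: t=1:−1/7257600 = -1/7257600
(3j)²=11/455 [(1 7 6; 0 -4 4)], sign=-1
⇒ 4πI² = 33/65
I = (+1)√(33/65/(4π)) = 0.20099968

0.201000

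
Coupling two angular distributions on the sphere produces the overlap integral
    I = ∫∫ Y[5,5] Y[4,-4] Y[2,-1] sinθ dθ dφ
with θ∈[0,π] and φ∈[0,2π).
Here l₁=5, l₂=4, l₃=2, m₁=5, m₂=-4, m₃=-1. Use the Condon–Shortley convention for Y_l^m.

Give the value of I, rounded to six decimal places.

0.000000

L=11 odd ⇒ parity kills the (l;000) factor ⇒ I = 0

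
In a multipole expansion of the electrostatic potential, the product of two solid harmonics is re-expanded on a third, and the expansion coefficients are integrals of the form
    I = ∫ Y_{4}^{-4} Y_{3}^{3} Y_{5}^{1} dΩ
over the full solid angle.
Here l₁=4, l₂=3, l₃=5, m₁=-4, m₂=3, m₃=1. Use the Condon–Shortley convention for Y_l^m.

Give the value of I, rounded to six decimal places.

0.050679

m-sum 0 ✓  L=12 even ✓  1≤5≤7 ✓
Π(2lᵢ+1) = 9×7×11 = 693
triangle coeff Δ(4,3,5) = 1/180180
Σ_t [0,2]: t=0:+1/576 t=1:−1/144 t=2:+1/576 = -1/288
(3j)²=20/1001 [(4 3 5; 0 0 0)], sign=+1
Σ_t [2,2]: t=2:+1/34560 = 1/34560
(3j)²=1/429 [(4 3 5; -4 3 1)], sign=+1
⇒ 4πI² = 60/1859
I = (+1)√(60/1859/(4π)) = 0.05067935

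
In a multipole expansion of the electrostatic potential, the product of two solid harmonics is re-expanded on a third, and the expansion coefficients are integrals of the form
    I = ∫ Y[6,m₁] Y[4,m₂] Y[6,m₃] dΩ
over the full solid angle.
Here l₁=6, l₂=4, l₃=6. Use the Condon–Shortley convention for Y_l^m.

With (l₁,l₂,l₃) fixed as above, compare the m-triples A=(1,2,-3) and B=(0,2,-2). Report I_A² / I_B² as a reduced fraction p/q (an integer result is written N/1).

Shared (l₁,l₂,l₃)=(6,4,6): N and (l;000)² cancel in I_A²/I_B².
A: Δ = 4!·8!·4!/17! = 1/15315300; Racah Σ t=2..4: t=2:+1/69120 t=3:−1/51840 t=4:+1/483840 = -1/362880; ⇒ 3j(6 4 6; 1 2 -3)² = 16/17017, sgn +1
B: Δ = 4!·8!·4!/17! = 1/15315300; Racah Σ t=2..4: t=2:+1/55296 t=3:−1/25920 t=4:+1/138240 = -11/829440; ⇒ 3j(6 4 6; 0 2 -2)² = 11/1326, sgn -1
I_A²/I_B² = (16/17017)/(11/1326) = 96/847

96/847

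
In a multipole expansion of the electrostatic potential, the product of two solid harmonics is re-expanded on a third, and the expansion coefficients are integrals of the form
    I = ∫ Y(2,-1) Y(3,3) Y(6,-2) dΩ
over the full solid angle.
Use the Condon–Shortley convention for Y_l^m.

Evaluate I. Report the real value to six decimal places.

0.000000

l₃=6 ∉ [1,5] — triangle fails ⇒ I = 0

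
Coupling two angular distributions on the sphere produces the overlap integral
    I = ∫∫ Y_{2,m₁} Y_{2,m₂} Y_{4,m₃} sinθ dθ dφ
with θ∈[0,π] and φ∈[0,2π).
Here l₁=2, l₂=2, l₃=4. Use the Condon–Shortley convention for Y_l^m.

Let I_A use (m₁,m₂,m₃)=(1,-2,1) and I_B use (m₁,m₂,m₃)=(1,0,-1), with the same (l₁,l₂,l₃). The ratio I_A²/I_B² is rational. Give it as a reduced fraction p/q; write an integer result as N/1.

Shared (l₁,l₂,l₃)=(2,2,4): N and (l;000)² cancel in I_A²/I_B².
A: Δ = 0!·4!·4!/9! = 1/630; Racah Σ t=0..0: t=0:+1/144 = 1/144; ⇒ 3j(2 2 4; 1 -2 1)² = 1/126, sgn -1
B: Δ = 0!·4!·4!/9! = 1/630; Racah Σ t=0..0: t=0:+1/24 = 1/24; ⇒ 3j(2 2 4; 1 0 -1)² = 1/21, sgn -1
I_A²/I_B² = (1/126)/(1/21) = 1/6

1/6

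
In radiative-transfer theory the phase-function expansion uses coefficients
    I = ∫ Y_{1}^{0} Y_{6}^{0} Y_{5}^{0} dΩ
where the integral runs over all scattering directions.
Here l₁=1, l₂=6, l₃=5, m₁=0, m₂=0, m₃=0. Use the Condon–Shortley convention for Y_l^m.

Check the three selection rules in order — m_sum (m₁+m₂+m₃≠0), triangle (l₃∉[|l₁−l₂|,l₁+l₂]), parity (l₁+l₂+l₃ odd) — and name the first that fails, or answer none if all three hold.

m₁+m₂+m₃ = 0 + 0 + 0 = 0  ✓
triangle: |1−6|=5 ≤ l₃=5 ≤ 1+6=7  ✓
parity: l₁+l₂+l₃ = 12 is even  ✓

none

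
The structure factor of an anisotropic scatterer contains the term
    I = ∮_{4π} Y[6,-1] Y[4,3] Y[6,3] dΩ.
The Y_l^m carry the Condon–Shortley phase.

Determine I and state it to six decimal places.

0.000000

-1 + 3 + 3 = 5 ≠ 0: azimuthal integral kills it; I = 0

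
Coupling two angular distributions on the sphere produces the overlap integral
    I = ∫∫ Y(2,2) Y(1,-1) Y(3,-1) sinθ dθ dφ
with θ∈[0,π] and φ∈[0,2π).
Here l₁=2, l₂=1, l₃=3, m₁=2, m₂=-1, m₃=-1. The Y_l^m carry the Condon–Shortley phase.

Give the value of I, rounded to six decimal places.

-0.082589

Checks pass: Σm=0; 6 even; l₃=3∈[1,3].
(2·2+1)(2·1+1)(2·3+1) = 105
Δ: 0! 4! 2! / 7! → 1/105
sum: t=0:+1/4 = 1/4
3j²(2 1 3; 0 0 0) = Δ·Π!·Σ² = 3/35  (sign -1)
sum: t=0:+1/48 = 1/48
3j²(2 1 3; 2 -1 -1) = Δ·Π!·Σ² = 1/105  (sign +1)
combine: 4πI² = 105·3/35·1/105 = 3/35
take √, sign -1: I = -0.08258890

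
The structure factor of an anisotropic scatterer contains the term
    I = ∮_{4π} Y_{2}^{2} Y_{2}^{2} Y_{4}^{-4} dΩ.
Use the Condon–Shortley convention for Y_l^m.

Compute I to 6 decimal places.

m-sum 0 ✓  L=8 even ✓  0≤4≤4 ✓
Π(2lᵢ+1) = 5×5×9 = 225
triangle coeff Δ(2,2,4) = 1/630
Σ_t [0,0]: t=0:+1/16 = 1/16
(3j)²=2/35 [(2 2 4; 0 0 0)], sign=+1
Σ_t [0,0]: t=0:+1/576 = 1/576
(3j)²=1/9 [(2 2 4; 2 2 -4)], sign=+1
⇒ 4πI² = 10/7
I = (+1)√(10/7/(4π)) = 0.33716777

0.337168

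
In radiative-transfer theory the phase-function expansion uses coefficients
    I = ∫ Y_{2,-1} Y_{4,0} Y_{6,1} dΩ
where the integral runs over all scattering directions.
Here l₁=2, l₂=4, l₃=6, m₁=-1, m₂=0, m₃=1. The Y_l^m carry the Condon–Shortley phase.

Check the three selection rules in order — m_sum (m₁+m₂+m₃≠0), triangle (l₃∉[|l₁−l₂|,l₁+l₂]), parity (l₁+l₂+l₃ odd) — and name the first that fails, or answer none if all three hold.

azimuthal sum: -1 + 0 + 1 = 0  ✓
2 ≤ 6 ≤ 6 (triangle on l)  ✓
L = 2 + 4 + 6 = 12 (even)  ✓

none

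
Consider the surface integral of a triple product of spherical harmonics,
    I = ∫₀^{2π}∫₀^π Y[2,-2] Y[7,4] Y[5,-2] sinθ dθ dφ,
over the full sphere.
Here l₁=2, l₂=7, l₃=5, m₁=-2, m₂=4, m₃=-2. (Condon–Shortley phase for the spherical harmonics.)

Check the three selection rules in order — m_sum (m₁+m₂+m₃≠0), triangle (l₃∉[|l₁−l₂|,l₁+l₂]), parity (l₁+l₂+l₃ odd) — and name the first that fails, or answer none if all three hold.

m₁+m₂+m₃ = -2 + 4 − 2 = 0  ✓
triangle: |2−7|=5 ≤ l₃=5 ≤ 2+7=9  ✓
parity: l₁+l₂+l₃ = 14 is even  ✓

none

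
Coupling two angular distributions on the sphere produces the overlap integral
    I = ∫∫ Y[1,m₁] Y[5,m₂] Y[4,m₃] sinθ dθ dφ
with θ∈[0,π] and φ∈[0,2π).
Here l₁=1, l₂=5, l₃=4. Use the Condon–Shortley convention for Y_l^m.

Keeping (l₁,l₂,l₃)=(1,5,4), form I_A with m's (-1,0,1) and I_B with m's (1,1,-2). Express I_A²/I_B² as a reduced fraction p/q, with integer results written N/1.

5/3

l's match ⇒ only the (l;m) 3-j factors differ between A and B.
A: triangle coeff Δ(1,5,4) = 1/495; Σ_t [2,2]: t=2:+1/1440 = 1/1440; (3j)²=2/99 [(1 5 4; -1 0 1)], sign=-1
B: triangle coeff Δ(1,5,4) = 1/495; Σ_t [0,0]: t=0:+1/2880 = 1/2880; (3j)²=2/165 [(1 5 4; 1 1 -2)], sign=+1
I_A²/I_B² = (2/99)/(2/165) = 5/3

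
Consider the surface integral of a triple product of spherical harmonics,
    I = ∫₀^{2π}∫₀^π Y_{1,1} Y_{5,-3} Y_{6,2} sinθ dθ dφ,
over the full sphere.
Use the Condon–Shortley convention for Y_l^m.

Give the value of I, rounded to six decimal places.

0.100084

Checks pass: Σm=0; 12 even; l₃=6∈[4,6].
(2·1+1)(2·5+1)(2·6+1) = 429
Δ: 0! 2! 10! / 13! → 1/858
sum: t=0:+1/14400 = 1/14400
3j²(1 5 6; 0 0 0) = Δ·Π!·Σ² = 6/143  (sign +1)
sum: t=0:+1/161280 = 1/161280
3j²(1 5 6; 1 -3 2) = Δ·Π!·Σ² = 1/143  (sign +1)
combine: 4πI² = 429·6/143·1/143 = 18/143
take √, sign +1: I = 0.10008369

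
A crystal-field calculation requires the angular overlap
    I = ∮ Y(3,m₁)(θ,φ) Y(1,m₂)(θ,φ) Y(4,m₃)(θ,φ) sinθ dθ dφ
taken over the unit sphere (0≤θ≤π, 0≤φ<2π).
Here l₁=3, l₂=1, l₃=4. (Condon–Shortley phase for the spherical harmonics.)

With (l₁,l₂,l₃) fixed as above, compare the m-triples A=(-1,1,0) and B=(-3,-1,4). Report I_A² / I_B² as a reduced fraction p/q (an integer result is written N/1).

Same 3,1,4: normalisation and zero-m 3j drop out of the ratio.
A: Δ: 0! 6! 2! / 9! → 1/252; sum: t=0:+1/96 = 1/96; 3j²(3 1 4; -1 1 0) = Δ·Π!·Σ² = 1/42  (sign +1)
B: Δ: 0! 6! 2! / 9! → 1/252; sum: t=0:+1/1440 = 1/1440; 3j²(3 1 4; -3 -1 4) = Δ·Π!·Σ² = 1/9  (sign +1)
I_A²/I_B² = (1/42)/(1/9) = 3/14

3/14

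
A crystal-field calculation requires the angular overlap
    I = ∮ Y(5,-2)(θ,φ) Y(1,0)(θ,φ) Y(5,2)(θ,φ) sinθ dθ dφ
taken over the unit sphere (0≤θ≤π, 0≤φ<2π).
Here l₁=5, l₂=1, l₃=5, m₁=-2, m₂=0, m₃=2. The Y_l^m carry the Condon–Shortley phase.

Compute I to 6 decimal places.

Σlᵢ=11 odd — θ-integrand is odd under cosθ→−cosθ; I=0

0.000000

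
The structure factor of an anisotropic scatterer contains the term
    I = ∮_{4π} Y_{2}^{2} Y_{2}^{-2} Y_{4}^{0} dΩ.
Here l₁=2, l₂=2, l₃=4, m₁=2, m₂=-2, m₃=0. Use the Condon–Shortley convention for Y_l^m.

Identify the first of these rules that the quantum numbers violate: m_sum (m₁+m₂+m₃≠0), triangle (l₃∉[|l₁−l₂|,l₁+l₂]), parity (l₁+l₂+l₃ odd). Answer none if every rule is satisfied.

none

m₁+m₂+m₃ = 2 − 2 + 0 = 0  ✓
triangle: |2−2|=0 ≤ l₃=4 ≤ 2+2=4  ✓
parity: l₁+l₂+l₃ = 8 is even  ✓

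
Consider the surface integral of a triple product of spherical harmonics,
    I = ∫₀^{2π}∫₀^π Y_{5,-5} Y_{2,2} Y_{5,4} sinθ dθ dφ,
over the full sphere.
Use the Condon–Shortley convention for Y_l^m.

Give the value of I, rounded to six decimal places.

0.000000

-5 + 2 + 4 = 1 ≠ 0: azimuthal integral kills it; I = 0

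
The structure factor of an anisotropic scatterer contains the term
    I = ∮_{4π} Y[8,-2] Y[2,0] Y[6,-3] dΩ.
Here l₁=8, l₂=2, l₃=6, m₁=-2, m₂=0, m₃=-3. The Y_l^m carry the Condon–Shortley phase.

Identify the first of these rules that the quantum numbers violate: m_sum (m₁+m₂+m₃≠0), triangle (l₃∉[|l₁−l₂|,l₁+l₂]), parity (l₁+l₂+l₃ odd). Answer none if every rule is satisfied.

m_sum

azimuthal sum: -2 + 0 − 3 = -5  ✗
6 ≤ 6 ≤ 10 (triangle on l)
L = 8 + 2 + 6 = 16 (even)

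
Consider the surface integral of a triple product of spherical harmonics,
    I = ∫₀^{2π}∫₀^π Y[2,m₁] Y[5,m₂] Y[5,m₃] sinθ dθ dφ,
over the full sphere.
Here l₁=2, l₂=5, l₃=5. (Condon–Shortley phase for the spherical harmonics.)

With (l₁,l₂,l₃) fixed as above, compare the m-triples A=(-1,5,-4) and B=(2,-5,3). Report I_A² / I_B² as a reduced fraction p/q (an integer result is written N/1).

Same 2,5,5: normalisation and zero-m 3j drop out of the ratio.
A: Δ: 2! 2! 8! / 13! → 1/38610; sum: t=2:+1/80640 = 1/80640; 3j²(2 5 5; -1 5 -4) = Δ·Π!·Σ² = 9/286  (sign -1)
B: Δ: 2! 2! 8! / 13! → 1/38610; sum: t=0:+1/161280 = 1/161280; 3j²(2 5 5; 2 -5 3) = Δ·Π!·Σ² = 1/143  (sign +1)
I_A²/I_B² = (9/286)/(1/143) = 9/2

9/2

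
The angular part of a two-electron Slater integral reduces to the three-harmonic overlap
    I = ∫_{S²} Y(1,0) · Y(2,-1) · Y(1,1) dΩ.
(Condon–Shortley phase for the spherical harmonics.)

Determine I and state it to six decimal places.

m-sum 0 ✓  L=4 even ✓  1≤1≤3 ✓
Π(2lᵢ+1) = 3×5×3 = 45
triangle coeff Δ(1,2,1) = 1/30
Σ_t [1,1]: t=1:−1/1 = -1/1
(3j)²=2/15 [(1 2 1; 0 0 0)], sign=+1
Σ_t [1,1]: t=1:−1/2 = -1/2
(3j)²=1/10 [(1 2 1; 0 -1 1)], sign=-1
⇒ 4πI² = 3/5
I = (-1)√(3/5/(4π)) = -0.21850969

-0.218510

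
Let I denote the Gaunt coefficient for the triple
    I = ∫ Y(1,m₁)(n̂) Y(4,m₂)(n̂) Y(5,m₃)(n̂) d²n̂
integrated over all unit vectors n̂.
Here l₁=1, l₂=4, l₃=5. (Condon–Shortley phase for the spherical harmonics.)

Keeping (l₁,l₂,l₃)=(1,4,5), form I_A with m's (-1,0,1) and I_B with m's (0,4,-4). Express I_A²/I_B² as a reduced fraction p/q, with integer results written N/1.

Shared (l₁,l₂,l₃)=(1,4,5): N and (l;000)² cancel in I_A²/I_B².
A: Δ = 0!·2!·8!/11! = 1/495; Racah Σ t=0..0: t=0:+1/1152 = 1/1152; ⇒ 3j(1 4 5; -1 0 1)² = 1/33, sgn +1
B: Δ = 0!·2!·8!/11! = 1/495; Racah Σ t=0..0: t=0:+1/40320 = 1/40320; ⇒ 3j(1 4 5; 0 4 -4)² = 1/55, sgn -1
I_A²/I_B² = (1/33)/(1/55) = 5/3

5/3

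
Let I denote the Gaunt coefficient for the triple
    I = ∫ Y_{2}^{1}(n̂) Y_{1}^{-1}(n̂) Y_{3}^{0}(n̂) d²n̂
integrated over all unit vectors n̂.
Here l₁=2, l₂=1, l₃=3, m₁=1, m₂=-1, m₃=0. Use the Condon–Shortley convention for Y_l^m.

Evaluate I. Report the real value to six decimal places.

0.143048

Rules hold: Σm=0, L=6 even, 1≤3≤3.
N = 5·3·7 = 105
Δ = 0!·4!·2!/7! = 1/105
Racah Σ t=0..0: t=0:+1/4 = 1/4
⇒ 3j(2 1 3; 0 0 0)² = 3/35, sgn -1
Racah Σ t=0..0: t=0:+1/12 = 1/12
⇒ 3j(2 1 3; 1 -1 0)² = 1/35, sgn -1
4πI² = N·(3j₀)²·(3jₘ)² = 9/35
I = +1·√(0.257143/4π) = 0.14304817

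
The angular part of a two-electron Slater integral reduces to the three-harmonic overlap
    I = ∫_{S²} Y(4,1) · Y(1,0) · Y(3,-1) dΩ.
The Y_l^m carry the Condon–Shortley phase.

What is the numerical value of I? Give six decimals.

-0.238414

Checks pass: Σm=0; 8 even; l₃=3∈[3,5].
(2·4+1)(2·1+1)(2·3+1) = 189
Δ: 2! 6! 0! / 9! → 1/252
sum: t=1:−1/36 = -1/36
3j²(4 1 3; 0 0 0) = Δ·Π!·Σ² = 4/63  (sign +1)
sum: t=1:−1/48 = -1/48
3j²(4 1 3; 1 0 -1) = Δ·Π!·Σ² = 5/84  (sign -1)
combine: 4πI² = 189·4/63·5/84 = 5/7
take √, sign -1: I = -0.23841361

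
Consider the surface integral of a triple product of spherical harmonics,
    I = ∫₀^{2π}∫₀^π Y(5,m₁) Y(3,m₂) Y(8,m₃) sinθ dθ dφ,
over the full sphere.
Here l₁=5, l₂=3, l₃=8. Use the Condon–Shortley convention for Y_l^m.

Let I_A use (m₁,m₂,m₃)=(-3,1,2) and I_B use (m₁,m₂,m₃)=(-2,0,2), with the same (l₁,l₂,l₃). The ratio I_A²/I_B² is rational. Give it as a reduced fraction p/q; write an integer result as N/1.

9/32

Shared (l₁,l₂,l₃)=(5,3,8): N and (l;000)² cancel in I_A²/I_B².
A: Δ = 0!·10!·6!/17! = 1/136136; Racah Σ t=0..0: t=0:+1/3870720 = 1/3870720; ⇒ 3j(5 3 8; -3 1 2)² = 675/136136, sgn +1
B: Δ = 0!·10!·6!/17! = 1/136136; Racah Σ t=0..0: t=0:+1/1088640 = 1/1088640; ⇒ 3j(5 3 8; -2 0 2)² = 300/17017, sgn +1
I_A²/I_B² = (675/136136)/(300/17017) = 9/32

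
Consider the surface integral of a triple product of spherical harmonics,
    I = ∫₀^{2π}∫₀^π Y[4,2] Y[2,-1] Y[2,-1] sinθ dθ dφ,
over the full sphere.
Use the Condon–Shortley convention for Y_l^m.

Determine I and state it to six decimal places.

0.254875

Checks pass: Σm=0; 8 even; l₃=2∈[2,6].
(2·4+1)(2·2+1)(2·2+1) = 225
Δ: 4! 4! 0! / 9! → 1/630
sum: t=2:+1/16 = 1/16
3j²(4 2 2; 0 0 0) = Δ·Π!·Σ² = 2/35  (sign +1)
sum: t=1:−1/36 = -1/36
3j²(4 2 2; 2 -1 -1) = Δ·Π!·Σ² = 4/63  (sign +1)
combine: 4πI² = 225·2/35·4/63 = 40/49
take √, sign +1: I = 0.25487487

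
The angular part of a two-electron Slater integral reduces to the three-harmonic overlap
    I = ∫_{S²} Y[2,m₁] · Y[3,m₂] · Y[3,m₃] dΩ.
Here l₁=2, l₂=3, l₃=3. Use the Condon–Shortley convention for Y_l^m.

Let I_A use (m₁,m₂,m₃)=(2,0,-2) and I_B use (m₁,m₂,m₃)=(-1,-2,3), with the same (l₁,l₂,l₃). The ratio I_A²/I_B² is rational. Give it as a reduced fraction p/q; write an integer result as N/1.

4/5

Shared (l₁,l₂,l₃)=(2,3,3): N and (l;000)² cancel in I_A²/I_B².
A: Δ = 2!·2!·4!/9! = 1/3780; Racah Σ t=0..0: t=0:+1/24 = 1/24; ⇒ 3j(2 3 3; 2 0 -2)² = 1/21, sgn -1
B: Δ = 2!·2!·4!/9! = 1/3780; Racah Σ t=1..1: t=1:−1/48 = -1/48; ⇒ 3j(2 3 3; -1 -2 3)² = 5/84, sgn -1
I_A²/I_B² = (1/21)/(5/84) = 4/5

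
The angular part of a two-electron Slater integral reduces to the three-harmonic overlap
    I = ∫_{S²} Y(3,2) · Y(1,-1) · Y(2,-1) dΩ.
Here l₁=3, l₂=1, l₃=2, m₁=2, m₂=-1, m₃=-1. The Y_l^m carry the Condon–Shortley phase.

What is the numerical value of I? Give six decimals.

0.261169

Checks pass: Σm=0; 6 even; l₃=2∈[2,4].
(2·3+1)(2·1+1)(2·2+1) = 105
Δ: 2! 4! 0! / 7! → 1/105
sum: t=1:−1/4 = -1/4
3j²(3 1 2; 0 0 0) = Δ·Π!·Σ² = 3/35  (sign -1)
sum: t=0:+1/12 = 1/12
3j²(3 1 2; 2 -1 -1) = Δ·Π!·Σ² = 2/21  (sign -1)
combine: 4πI² = 105·3/35·2/21 = 6/7
take √, sign +1: I = 0.26116903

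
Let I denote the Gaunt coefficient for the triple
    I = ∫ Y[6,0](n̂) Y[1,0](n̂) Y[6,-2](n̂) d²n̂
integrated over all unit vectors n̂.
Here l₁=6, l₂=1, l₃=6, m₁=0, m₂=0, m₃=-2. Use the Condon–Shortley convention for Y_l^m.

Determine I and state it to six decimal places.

0 + 0 − 2 = -2 ≠ 0: azimuthal integral kills it; I = 0

0.000000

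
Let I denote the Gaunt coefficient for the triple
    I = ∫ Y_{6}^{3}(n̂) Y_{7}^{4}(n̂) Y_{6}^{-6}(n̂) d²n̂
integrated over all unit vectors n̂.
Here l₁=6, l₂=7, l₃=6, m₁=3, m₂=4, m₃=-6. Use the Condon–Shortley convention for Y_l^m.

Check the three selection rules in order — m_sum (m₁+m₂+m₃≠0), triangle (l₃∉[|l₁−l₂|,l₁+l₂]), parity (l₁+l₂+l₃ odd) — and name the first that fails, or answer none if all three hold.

m_sum

m₁+m₂+m₃ = 3 + 4 − 6 = 1  ✗
triangle: |6−7|=1 ≤ l₃=6 ≤ 6+7=13
parity: l₁+l₂+l₃ = 19 is odd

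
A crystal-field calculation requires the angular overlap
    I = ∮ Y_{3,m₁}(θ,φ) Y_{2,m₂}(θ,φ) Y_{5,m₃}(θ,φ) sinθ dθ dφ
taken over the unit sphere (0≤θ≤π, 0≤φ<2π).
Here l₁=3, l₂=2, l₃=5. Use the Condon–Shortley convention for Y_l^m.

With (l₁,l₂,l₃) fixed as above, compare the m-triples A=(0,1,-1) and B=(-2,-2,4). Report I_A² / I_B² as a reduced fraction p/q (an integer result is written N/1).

Same 3,2,5: normalisation and zero-m 3j drop out of the ratio.
A: Δ: 0! 6! 4! / 11! → 1/2310; sum: t=0:+1/216 = 1/216; 3j²(3 2 5; 0 1 -1) = Δ·Π!·Σ² = 8/231  (sign +1)
B: Δ: 0! 6! 4! / 11! → 1/2310; sum: t=0:+1/2880 = 1/2880; 3j²(3 2 5; -2 -2 4) = Δ·Π!·Σ² = 3/55  (sign -1)
I_A²/I_B² = (8/231)/(3/55) = 40/63

40/63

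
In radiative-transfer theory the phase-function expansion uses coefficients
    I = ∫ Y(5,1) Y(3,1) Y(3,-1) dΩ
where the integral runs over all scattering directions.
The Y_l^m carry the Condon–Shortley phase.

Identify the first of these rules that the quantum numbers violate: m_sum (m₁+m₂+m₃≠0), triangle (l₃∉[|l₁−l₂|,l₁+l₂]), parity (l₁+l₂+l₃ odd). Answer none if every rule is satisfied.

azimuthal sum: 1 + 1 − 1 = 1  ✗
2 ≤ 3 ≤ 8 (triangle on l)
L = 5 + 3 + 3 = 11 (odd)

m_sum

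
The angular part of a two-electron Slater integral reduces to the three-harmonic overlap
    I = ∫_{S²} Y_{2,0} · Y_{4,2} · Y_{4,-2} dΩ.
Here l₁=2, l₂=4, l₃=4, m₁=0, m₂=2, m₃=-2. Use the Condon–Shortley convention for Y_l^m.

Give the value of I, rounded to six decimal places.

0.065536

Checks pass: Σm=0; 10 even; l₃=4∈[2,6].
(2·2+1)(2·4+1)(2·4+1) = 405
Δ: 2! 2! 6! / 11! → 1/13860
sum: t=0:+1/192 t=1:−1/36 t=2:+1/192 = -5/288
3j²(2 4 4; 0 0 0) = Δ·Π!·Σ² = 20/693  (sign -1)
sum: t=0:+1/2880 t=1:−1/120 t=2:+1/192 = -1/360
3j²(2 4 4; 0 2 -2) = Δ·Π!·Σ² = 16/3465  (sign -1)
combine: 4πI² = 405·20/693·16/3465 = 320/5929
take √, sign +1: I = 0.06553591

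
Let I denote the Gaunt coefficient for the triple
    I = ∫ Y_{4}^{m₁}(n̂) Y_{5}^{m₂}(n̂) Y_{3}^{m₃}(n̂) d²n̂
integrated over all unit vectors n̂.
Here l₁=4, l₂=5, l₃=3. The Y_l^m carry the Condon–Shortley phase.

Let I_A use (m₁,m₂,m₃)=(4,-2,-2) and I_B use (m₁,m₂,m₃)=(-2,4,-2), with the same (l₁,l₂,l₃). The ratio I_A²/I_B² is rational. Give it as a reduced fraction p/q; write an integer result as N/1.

7/12

Shared (l₁,l₂,l₃)=(4,5,3): N and (l;000)² cancel in I_A²/I_B².
A: Δ = 6!·2!·4!/13! = 1/180180; Racah Σ t=0..0: t=0:+1/8640 = 1/8640; ⇒ 3j(4 5 3; 4 -2 -2)² = 14/1287, sgn -1
B: Δ = 6!·2!·4!/13! = 1/180180; Racah Σ t=5..6: t=5:−1/2880 t=6:+1/8640 = -1/4320; ⇒ 3j(4 5 3; -2 4 -2)² = 8/429, sgn +1
I_A²/I_B² = (14/1287)/(8/429) = 7/12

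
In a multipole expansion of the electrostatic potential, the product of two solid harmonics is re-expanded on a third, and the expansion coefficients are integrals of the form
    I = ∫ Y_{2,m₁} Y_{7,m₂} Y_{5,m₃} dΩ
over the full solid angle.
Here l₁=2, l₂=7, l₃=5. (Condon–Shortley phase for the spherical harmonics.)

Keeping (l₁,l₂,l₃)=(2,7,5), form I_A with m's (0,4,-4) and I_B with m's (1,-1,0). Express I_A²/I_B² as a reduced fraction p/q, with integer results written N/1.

l's match ⇒ only the (l;m) 3-j factors differ between A and B.
A: triangle coeff Δ(2,7,5) = 1/15015; Σ_t [2,2]: t=2:+1/1451520 = 1/1451520; (3j)²=1/91 [(2 7 5; 0 4 -4)], sign=-1
B: triangle coeff Δ(2,7,5) = 1/15015; Σ_t [1,1]: t=1:−1/86400 = -1/86400; (3j)²=16/715 [(2 7 5; 1 -1 0)], sign=+1
I_A²/I_B² = (1/91)/(16/715) = 55/112

55/112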